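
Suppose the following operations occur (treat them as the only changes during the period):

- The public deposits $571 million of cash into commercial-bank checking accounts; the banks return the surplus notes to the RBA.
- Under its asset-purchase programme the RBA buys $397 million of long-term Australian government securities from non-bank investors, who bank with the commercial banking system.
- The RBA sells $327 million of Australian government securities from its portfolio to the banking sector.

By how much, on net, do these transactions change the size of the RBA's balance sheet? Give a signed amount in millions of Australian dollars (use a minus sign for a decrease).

+$70 million

RBA balance sheet:
  Assets:      Securities +$70M
  Liabilities: Bank reserves +$641M, Currency in circulation −$571M
Commercial banking system:
  Assets:      Reserves at CB +$641M, Securities +$327M
  Liabilities: Checkable deposits +$968M
Change in total RBA assets = +$70 million.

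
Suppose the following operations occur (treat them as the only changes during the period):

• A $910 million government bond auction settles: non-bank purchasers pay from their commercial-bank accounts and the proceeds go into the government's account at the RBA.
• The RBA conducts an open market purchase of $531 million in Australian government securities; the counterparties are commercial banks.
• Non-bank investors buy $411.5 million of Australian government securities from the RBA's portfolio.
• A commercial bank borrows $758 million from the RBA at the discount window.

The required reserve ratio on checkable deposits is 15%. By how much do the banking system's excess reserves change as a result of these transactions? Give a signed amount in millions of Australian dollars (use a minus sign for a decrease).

Government account inflow $910 million: reserves −$910M, deposits −$910M.
OMO purchase (from banks) $531 million: reserves +$531M, deposits 0.
Asset sale (to non-banks) $411.5 million: reserves −$411.5M, deposits −$411.5M.
Discount-window loan $758 million: reserves +$758M, deposits 0.
Totals: Δreserves = −$32.5M, Δdeposits = −$1321.5M.
Δrequired reserves = 15% × −$1321.5M = −$198.225M.
Δexcess reserves = Δreserves − Δrequired = −$32.5M − (−$198.225M) = +$165.725 million.

+$165.725 million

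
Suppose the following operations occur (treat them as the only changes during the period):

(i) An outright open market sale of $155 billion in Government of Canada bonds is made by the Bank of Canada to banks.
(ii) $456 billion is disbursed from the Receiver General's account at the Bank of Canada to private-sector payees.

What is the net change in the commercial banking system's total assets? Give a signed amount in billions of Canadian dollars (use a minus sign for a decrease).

OMO sale (to banks) $155 billion: just an asset swap on bank balance sheets → 0.
Government spending $456 billion: bank balance sheets expand → +$456B.
Net: 0 + 456 = +$456 billion.

+$456 billion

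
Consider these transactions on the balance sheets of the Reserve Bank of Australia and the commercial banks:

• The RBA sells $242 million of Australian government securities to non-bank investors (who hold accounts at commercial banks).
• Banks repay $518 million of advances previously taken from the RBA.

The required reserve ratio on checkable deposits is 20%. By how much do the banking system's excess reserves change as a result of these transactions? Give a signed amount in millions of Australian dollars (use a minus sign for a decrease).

-$711.6 million

Asset sale (to non-banks) $242 million: reserves −$242M, deposits −$242M.
Discount-window repayment $518 million: reserves −$518M, deposits 0.
Totals: Δreserves = −$760M, Δdeposits = −$242M.
Δrequired reserves = 20% × −$242M = −$48.4M.
Δexcess reserves = Δreserves − Δrequired = −$760M − (−$48.4M) = -$711.6 million.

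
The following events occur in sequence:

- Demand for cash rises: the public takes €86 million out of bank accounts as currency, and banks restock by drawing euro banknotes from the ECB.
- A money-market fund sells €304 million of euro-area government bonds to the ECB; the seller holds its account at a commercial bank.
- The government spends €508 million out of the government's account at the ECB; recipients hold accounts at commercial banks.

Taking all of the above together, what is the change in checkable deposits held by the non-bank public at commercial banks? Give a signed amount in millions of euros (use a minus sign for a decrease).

ECB balance sheet:
  Assets:      Securities +€304M
  Liabilities: Bank reserves +€726M, Currency in circulation +€86M, Government deposits −€508M
Commercial banking system:
  Assets:      Reserves at CB +€726M
  Liabilities: Checkable deposits +€726M
So the change in checkable deposits held by the non-bank public at commercial banks is +€726 million.

+€726 million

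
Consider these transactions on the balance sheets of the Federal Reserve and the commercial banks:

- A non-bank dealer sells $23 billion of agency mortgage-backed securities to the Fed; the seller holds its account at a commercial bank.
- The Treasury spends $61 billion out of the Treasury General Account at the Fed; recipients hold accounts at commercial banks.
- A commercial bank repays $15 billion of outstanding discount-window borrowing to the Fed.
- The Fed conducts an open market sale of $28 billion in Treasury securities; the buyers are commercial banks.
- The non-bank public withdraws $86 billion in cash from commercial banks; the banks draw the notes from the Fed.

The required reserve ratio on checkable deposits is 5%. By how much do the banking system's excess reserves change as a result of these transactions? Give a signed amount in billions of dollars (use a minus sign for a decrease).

Asset purchase (from non-banks) $23 billion: reserves +$23B, deposits +$23B.
Government spending $61 billion: reserves +$61B, deposits +$61B.
Discount-window repayment $15 billion: reserves −$15B, deposits 0.
OMO sale (to banks) $28 billion: reserves −$28B, deposits 0.
Currency withdrawal $86 billion: reserves −$86B, deposits −$86B.
Totals: Δreserves = −$45B, Δdeposits = −$2B.
Δrequired reserves = 5% × −$2B = −$0.1B.
Δexcess reserves = Δreserves − Δrequired = −$45B − (−$0.1B) = -$44.9 billion.

-$44.9 billion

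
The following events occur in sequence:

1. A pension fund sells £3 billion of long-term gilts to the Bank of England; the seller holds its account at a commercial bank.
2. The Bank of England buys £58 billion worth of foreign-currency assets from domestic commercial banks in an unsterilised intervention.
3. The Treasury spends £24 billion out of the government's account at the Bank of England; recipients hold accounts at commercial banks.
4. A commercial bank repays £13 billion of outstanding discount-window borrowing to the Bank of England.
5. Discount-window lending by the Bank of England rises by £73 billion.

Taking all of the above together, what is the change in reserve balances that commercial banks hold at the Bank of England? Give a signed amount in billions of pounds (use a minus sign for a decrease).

Bank of England balance sheet:
  Assets:      Securities +£3B, Loans to banks +£60B, Foreign assets +£58B
  Liabilities: Bank reserves +£145B, Government deposits −£24B
Commercial banking system:
  Assets:      Reserves at CB +£145B, Foreign assets −£58B
  Liabilities: Checkable deposits +£27B, Borrowings from CB +£60B
So the change in reserve balances that commercial banks hold at the Bank of England is +£145 billion.

+£145 billion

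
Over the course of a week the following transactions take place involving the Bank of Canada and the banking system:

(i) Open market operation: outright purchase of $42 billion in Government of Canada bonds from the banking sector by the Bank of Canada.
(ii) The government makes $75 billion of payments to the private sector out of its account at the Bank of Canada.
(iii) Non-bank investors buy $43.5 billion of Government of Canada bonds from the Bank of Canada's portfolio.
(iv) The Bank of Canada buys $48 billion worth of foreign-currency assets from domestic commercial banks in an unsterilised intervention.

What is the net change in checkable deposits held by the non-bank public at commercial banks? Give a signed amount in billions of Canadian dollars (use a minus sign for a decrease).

+$31.5 billion

OMO purchase (from banks) $42 billion: the counterparty is a bank, so public deposits are unchanged → 0.
Government spending $75 billion: non-bank counterparties' bank balances rise → +$75B.
Asset sale (to non-banks) $43.5 billion: non-bank counterparties' bank balances fall → −$43.5B.
FX purchase $48 billion: the counterparty is a bank, so public deposits are unchanged → 0.
Net: 0 + 75 − 43.5 + 0 = +$31.5 billion.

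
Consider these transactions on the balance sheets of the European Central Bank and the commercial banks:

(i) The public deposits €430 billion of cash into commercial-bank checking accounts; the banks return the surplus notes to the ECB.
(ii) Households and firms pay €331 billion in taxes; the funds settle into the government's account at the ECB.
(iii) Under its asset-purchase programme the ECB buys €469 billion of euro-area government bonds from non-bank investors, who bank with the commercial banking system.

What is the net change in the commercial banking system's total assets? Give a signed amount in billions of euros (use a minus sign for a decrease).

+€568 billion

Currency deposit €430 billion: bank balance sheets expand → +€430B.
Government account inflow €331 billion: bank balance sheets shrink → −€331B.
Asset purchase (from non-banks) €469 billion: bank balance sheets expand → +€469B.
Net: 430 − 331 + 469 = +€568 billion.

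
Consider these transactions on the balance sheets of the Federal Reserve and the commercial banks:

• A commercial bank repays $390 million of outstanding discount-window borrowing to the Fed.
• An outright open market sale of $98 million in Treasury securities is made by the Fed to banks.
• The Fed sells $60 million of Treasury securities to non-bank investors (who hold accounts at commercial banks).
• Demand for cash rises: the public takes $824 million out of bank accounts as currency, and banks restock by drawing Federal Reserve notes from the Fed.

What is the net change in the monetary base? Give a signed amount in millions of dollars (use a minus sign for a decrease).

-$548 million

Fed balance sheet:
  Assets:      Securities −$158M, Loans to banks −$390M
  Liabilities: Bank reserves −$1372M, Currency in circulation +$824M
Monetary base = currency + reserves: +$824M + (−$1372M) = -$548 million.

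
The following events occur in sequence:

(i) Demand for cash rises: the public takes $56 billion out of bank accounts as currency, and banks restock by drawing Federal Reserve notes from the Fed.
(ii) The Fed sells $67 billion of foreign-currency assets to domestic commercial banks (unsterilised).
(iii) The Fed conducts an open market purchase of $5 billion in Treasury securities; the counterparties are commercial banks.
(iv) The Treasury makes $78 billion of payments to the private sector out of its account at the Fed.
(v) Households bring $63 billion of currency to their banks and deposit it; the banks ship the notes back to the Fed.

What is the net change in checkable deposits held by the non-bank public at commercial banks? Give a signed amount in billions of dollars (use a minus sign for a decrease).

+$85 billion

Fed balance sheet:
  Assets:      Securities +$5B, Foreign assets −$67B
  Liabilities: Bank reserves +$23B, Currency in circulation −$7B, Government deposits −$78B
Commercial banking system:
  Assets:      Reserves at CB +$23B, Securities −$5B, Foreign assets +$67B
  Liabilities: Checkable deposits +$85B
So the change in checkable deposits held by the non-bank public at commercial banks is +$85 billion.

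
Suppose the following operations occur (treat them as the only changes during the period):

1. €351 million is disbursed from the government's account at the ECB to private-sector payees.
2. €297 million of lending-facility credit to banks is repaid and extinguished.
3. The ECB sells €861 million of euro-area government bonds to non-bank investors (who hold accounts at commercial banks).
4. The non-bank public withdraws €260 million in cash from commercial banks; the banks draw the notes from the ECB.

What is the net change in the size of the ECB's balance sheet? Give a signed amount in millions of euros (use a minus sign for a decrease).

-€1158 million

Government spending €351 million: only the composition of liabilities changes → 0.
Discount-window repayment €297 million: an ECB asset is shed → −€297M.
Asset sale (to non-banks) €861 million: an ECB asset is shed → −€861M.
Currency withdrawal €260 million: only the composition of liabilities changes → 0.
Net: 0 − 297 − 861 + 0 = -€1158 million.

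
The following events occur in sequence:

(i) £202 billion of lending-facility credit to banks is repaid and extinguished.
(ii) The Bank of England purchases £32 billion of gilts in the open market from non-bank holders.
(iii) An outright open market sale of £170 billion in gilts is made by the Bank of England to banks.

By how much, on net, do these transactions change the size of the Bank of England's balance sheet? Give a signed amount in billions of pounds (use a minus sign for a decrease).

Discount-window repayment £202 billion: a Bank of England asset is shed → −£202B.
Asset purchase (from non-banks) £32 billion: a Bank of England asset is acquired → +£32B.
OMO sale (to banks) £170 billion: a Bank of England asset is shed → −£170B.
Net: −202 + 32 − 170 = -£340 billion.

-£340 billion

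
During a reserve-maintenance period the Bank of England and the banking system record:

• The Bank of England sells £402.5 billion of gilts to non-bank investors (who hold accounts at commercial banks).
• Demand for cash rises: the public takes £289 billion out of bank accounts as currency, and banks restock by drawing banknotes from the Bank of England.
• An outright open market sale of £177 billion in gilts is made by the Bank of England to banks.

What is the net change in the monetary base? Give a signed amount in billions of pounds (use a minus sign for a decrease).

Bank of England balance sheet:
  Assets:      Securities −£579.5B
  Liabilities: Bank reserves −£868.5B, Currency in circulation +£289B
Monetary base = currency + reserves: +£289B + (−£868.5B) = -£579.5 billion.

-£579.5 billion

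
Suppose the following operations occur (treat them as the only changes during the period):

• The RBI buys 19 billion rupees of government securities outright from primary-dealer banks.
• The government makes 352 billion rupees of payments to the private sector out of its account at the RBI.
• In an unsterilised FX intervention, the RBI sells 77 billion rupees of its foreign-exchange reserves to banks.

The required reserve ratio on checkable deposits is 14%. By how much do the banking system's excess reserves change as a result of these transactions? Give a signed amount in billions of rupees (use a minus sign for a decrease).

OMO purchase (from banks) 19 billion rupees: reserves +19B, deposits 0.
Government spending 352 billion rupees: reserves +352B, deposits +352B.
FX sale 77 billion rupees: reserves −77B, deposits 0.
Totals: Δreserves = +294B, Δdeposits = +352B.
Δrequired reserves = 14% × +352B = +49.28B.
Δexcess reserves = Δreserves − Δrequired = +294B − (+49.28B) = +244.72 billion.

+244.72 billion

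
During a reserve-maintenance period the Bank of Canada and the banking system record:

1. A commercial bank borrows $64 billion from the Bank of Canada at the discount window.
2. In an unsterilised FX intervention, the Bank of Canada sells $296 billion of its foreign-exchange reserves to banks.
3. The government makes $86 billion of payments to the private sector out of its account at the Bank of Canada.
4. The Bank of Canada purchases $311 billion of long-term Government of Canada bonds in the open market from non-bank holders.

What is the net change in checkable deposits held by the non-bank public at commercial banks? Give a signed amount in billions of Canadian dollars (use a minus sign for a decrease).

+$397 billion

Bank of Canada balance sheet:
  Assets:      Securities +$311B, Loans to banks +$64B, Foreign assets −$296B
  Liabilities: Bank reserves +$165B, Government deposits −$86B
Commercial banking system:
  Assets:      Reserves at CB +$165B, Foreign assets +$296B
  Liabilities: Checkable deposits +$397B, Borrowings from CB +$64B
So the change in checkable deposits held by the non-bank public at commercial banks is +$397 billion.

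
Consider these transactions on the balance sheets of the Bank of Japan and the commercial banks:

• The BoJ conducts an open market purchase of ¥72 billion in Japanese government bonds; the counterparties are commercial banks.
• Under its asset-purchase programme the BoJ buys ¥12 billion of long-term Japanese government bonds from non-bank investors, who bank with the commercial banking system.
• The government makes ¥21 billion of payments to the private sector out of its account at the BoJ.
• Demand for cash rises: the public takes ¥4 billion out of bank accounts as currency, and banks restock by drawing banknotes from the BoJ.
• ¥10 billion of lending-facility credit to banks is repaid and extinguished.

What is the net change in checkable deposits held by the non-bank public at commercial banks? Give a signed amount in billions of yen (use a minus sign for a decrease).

+¥29 billion

OMO purchase (from banks) ¥72 billion: the counterparty is a bank, so public deposits are unchanged → 0.
Asset purchase (from non-banks) ¥12 billion: non-bank counterparties' bank balances rise → +¥12B.
Government spending ¥21 billion: non-bank counterparties' bank balances rise → +¥21B.
Currency withdrawal ¥4 billion: non-bank counterparties' bank balances fall → −¥4B.
Discount-window repayment ¥10 billion: the counterparty is a bank, so public deposits are unchanged → 0.
Net: 0 + 12 + 21 − 4 + 0 = +¥29 billion.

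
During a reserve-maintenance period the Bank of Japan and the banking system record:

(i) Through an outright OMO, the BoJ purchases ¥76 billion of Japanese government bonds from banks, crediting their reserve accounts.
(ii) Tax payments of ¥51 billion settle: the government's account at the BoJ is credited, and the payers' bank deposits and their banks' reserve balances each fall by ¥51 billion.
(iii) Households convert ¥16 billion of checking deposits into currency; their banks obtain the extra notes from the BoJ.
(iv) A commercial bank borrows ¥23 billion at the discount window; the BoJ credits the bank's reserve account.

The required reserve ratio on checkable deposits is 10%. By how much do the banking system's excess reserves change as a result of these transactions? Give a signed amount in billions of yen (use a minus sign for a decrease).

+¥38.7 billion

OMO purchase (from banks) ¥76 billion: reserves +¥76B, deposits 0.
Government account inflow ¥51 billion: reserves −¥51B, deposits −¥51B.
Currency withdrawal ¥16 billion: reserves −¥16B, deposits −¥16B.
Discount-window loan ¥23 billion: reserves +¥23B, deposits 0.
Totals: Δreserves = +¥32B, Δdeposits = −¥67B.
Δrequired reserves = 10% × −¥67B = −¥6.7B.
Δexcess reserves = Δreserves − Δrequired = +¥32B − (−¥6.7B) = +¥38.7 billion.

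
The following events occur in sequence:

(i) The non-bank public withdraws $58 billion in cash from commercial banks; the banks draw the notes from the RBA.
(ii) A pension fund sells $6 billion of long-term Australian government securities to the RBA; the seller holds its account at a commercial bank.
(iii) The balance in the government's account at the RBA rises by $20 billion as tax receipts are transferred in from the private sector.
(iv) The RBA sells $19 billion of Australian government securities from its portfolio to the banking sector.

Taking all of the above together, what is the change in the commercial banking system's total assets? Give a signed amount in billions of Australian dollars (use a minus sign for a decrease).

Currency withdrawal $58 billion: bank balance sheets shrink → −$58B.
Asset purchase (from non-banks) $6 billion: bank balance sheets expand → +$6B.
Government account inflow $20 billion: bank balance sheets shrink → −$20B.
OMO sale (to banks) $19 billion: just an asset swap on bank balance sheets → 0.
Net: −58 + 6 − 20 + 0 = -$72 billion.

-$72 billion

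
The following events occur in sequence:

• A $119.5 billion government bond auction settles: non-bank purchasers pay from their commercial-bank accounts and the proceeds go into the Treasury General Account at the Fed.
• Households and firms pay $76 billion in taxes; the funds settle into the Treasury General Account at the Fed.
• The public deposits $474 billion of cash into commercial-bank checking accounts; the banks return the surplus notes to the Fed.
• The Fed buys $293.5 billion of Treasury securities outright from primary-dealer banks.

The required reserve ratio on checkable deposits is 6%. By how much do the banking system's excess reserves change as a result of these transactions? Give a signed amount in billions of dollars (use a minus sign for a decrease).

Government account inflow $119.5 billion: reserves −$119.5B, deposits −$119.5B.
Government account inflow $76 billion: reserves −$76B, deposits −$76B.
Currency deposit $474 billion: reserves +$474B, deposits +$474B.
OMO purchase (from banks) $293.5 billion: reserves +$293.5B, deposits 0.
Totals: Δreserves = +$572B, Δdeposits = +$278.5B.
Δrequired reserves = 6% × +$278.5B = +$16.71B.
Δexcess reserves = Δreserves − Δrequired = +$572B − (+$16.71B) = +$555.29 billion.

+$555.29 billion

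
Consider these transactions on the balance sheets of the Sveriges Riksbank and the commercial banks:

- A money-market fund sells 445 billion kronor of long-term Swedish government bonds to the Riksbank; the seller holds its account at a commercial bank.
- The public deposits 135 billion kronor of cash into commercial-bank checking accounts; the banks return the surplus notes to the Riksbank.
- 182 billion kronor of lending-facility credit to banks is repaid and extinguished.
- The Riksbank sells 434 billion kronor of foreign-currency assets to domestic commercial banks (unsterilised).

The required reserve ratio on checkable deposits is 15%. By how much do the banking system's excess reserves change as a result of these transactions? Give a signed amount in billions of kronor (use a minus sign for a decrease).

Asset purchase (from non-banks) 445 billion kronor: reserves +445B, deposits +445B.
Currency deposit 135 billion kronor: reserves +135B, deposits +135B.
Discount-window repayment 182 billion kronor: reserves −182B, deposits 0.
FX sale 434 billion kronor: reserves −434B, deposits 0.
Totals: Δreserves = −36B, Δdeposits = +580B.
Δrequired reserves = 15% × +580B = +87B.
Δexcess reserves = Δreserves − Δrequired = −36B − (+87B) = -123 billion.

-123 billion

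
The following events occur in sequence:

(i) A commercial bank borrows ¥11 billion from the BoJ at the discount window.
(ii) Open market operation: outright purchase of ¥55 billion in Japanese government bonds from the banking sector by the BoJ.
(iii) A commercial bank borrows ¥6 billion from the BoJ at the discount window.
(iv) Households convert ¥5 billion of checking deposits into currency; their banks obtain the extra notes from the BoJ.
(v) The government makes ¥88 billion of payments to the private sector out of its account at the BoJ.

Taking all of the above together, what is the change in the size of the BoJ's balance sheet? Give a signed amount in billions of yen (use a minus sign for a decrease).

+¥72 billion

BoJ balance sheet:
  Assets:      Securities +¥55B, Loans to banks +¥17B
  Liabilities: Bank reserves +¥155B, Currency in circulation +¥5B, Government deposits −¥88B
Commercial banking system:
  Assets:      Reserves at CB +¥155B, Securities −¥55B
  Liabilities: Checkable deposits +¥83B, Borrowings from CB +¥17B
Change in total BoJ assets = +¥72 billion.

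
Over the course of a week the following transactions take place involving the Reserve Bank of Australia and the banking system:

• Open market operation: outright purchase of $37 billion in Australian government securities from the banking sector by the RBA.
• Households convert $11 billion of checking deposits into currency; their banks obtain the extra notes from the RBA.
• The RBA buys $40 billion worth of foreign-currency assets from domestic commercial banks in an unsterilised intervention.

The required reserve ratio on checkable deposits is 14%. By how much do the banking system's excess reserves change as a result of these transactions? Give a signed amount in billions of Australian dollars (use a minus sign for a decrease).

OMO purchase (from banks) $37 billion: reserves +$37B, deposits 0.
Currency withdrawal $11 billion: reserves −$11B, deposits −$11B.
FX purchase $40 billion: reserves +$40B, deposits 0.
Totals: Δreserves = +$66B, Δdeposits = −$11B.
Δrequired reserves = 14% × −$11B = −$1.54B.
Δexcess reserves = Δreserves − Δrequired = +$66B − (−$1.54B) = +$67.54 billion.

+$67.54 billion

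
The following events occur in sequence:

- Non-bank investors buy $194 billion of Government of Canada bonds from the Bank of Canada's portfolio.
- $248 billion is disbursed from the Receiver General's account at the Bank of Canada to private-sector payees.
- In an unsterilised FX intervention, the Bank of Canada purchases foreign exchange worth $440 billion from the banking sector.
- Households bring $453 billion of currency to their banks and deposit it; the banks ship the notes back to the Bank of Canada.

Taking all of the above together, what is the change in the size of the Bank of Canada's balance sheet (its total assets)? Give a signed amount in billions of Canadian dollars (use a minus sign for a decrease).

+$246 billion

Bank of Canada balance sheet:
  Assets:      Securities −$194B, Foreign assets +$440B
  Liabilities: Bank reserves +$947B, Currency in circulation −$453B, Government deposits −$248B
Commercial banking system:
  Assets:      Reserves at CB +$947B, Foreign assets −$440B
  Liabilities: Checkable deposits +$507B
Change in total Bank of Canada assets = +$246 billion.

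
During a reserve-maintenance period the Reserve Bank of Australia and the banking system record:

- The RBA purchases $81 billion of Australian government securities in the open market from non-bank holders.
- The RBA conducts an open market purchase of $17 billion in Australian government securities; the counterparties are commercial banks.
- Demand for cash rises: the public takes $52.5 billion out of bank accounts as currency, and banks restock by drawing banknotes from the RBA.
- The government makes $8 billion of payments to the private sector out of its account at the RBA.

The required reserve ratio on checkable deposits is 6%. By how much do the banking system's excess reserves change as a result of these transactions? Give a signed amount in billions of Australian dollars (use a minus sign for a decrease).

Asset purchase (from non-banks) $81 billion: reserves +$81B, deposits +$81B.
OMO purchase (from banks) $17 billion: reserves +$17B, deposits 0.
Currency withdrawal $52.5 billion: reserves −$52.5B, deposits −$52.5B.
Government spending $8 billion: reserves +$8B, deposits +$8B.
Totals: Δreserves = +$53.5B, Δdeposits = +$36.5B.
Δrequired reserves = 6% × +$36.5B = +$2.19B.
Δexcess reserves = Δreserves − Δrequired = +$53.5B − (+$2.19B) = +$51.31 billion.

+$51.31 billion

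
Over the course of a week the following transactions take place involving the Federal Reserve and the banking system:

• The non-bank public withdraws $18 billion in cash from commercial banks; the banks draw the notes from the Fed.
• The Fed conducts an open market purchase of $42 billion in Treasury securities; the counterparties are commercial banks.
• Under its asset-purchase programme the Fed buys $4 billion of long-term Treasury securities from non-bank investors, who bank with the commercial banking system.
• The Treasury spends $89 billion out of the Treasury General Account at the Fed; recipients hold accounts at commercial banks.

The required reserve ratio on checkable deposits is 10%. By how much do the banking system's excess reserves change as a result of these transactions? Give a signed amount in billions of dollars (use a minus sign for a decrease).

+$109.5 billion

Currency withdrawal $18 billion: reserves −$18B, deposits −$18B.
OMO purchase (from banks) $42 billion: reserves +$42B, deposits 0.
Asset purchase (from non-banks) $4 billion: reserves +$4B, deposits +$4B.
Government spending $89 billion: reserves +$89B, deposits +$89B.
Totals: Δreserves = +$117B, Δdeposits = +$75B.
Δrequired reserves = 10% × +$75B = +$7.5B.
Δexcess reserves = Δreserves − Δrequired = +$117B − (+$7.5B) = +$109.5 billion.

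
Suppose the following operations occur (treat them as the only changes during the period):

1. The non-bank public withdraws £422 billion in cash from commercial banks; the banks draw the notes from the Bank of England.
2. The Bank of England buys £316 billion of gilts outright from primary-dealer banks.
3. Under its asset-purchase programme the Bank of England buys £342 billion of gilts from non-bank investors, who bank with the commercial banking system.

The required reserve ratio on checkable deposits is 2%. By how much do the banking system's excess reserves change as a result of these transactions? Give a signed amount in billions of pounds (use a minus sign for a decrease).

+£237.6 billion

Currency withdrawal £422 billion: reserves −£422B, deposits −£422B.
OMO purchase (from banks) £316 billion: reserves +£316B, deposits 0.
Asset purchase (from non-banks) £342 billion: reserves +£342B, deposits +£342B.
Totals: Δreserves = +£236B, Δdeposits = −£80B.
Δrequired reserves = 2% × −£80B = −£1.6B.
Δexcess reserves = Δreserves − Δrequired = +£236B − (−£1.6B) = +£237.6 billion.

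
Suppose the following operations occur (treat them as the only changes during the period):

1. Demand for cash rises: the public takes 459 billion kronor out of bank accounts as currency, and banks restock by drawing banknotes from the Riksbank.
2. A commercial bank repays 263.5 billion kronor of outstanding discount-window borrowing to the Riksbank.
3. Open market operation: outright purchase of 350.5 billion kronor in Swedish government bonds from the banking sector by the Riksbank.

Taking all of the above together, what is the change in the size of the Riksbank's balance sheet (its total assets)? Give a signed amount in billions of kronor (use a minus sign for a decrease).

+87 billion

Riksbank balance sheet:
  Assets:      Securities +350.5B, Loans to banks −263.5B
  Liabilities: Bank reserves −372B, Currency in circulation +459B
Commercial banking system:
  Assets:      Reserves at CB −372B, Securities −350.5B
  Liabilities: Checkable deposits −459B, Borrowings from CB −263.5B
Change in total Riksbank assets = +87 billion.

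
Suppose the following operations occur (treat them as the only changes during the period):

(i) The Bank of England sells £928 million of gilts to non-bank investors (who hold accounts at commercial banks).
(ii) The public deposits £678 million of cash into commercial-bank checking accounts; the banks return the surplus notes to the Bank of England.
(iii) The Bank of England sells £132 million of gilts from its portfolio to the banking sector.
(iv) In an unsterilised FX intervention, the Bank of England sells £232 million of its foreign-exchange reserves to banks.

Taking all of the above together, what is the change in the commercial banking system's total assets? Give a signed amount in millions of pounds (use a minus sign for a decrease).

Asset sale (to non-banks) £928 million: bank balance sheets shrink → −£928M.
Currency deposit £678 million: bank balance sheets expand → +£678M.
OMO sale (to banks) £132 million: just an asset swap on bank balance sheets → 0.
FX sale £232 million: just an asset swap on bank balance sheets → 0.
Net: −928 + 678 + 0 + 0 = -£250 million.

-£250 million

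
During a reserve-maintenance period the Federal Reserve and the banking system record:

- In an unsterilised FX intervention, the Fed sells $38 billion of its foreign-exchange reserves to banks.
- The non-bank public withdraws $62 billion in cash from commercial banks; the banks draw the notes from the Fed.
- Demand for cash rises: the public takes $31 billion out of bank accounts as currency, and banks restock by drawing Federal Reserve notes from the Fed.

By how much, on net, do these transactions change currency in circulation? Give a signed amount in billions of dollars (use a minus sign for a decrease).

FX sale $38 billion: no currency enters or leaves circulation → 0.
Currency withdrawal $62 billion: notes leave the central bank → +$62B.
Currency withdrawal $31 billion: notes leave the central bank → +$31B.
Net: 0 + 62 + 31 = +$93 billion.

+$93 billion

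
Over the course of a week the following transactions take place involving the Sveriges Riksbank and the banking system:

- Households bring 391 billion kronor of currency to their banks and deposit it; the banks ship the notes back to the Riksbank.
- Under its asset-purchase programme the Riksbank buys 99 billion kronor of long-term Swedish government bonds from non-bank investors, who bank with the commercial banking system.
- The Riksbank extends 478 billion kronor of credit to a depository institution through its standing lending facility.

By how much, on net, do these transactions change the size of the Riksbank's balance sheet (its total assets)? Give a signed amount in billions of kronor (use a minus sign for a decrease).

Currency deposit 391 billion kronor: only the composition of liabilities changes → 0.
Asset purchase (from non-banks) 99 billion kronor: a Riksbank asset is acquired → +99B.
Discount-window loan 478 billion kronor: a Riksbank asset is acquired → +478B.
Net: 0 + 99 + 478 = +577 billion.

+577 billion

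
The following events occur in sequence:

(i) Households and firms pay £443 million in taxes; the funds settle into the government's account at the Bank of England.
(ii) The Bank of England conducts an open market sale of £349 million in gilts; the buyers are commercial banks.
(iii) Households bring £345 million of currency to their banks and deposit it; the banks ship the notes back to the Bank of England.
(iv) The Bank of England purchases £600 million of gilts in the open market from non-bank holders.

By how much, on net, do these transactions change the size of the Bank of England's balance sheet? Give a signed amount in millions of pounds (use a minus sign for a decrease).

+£251 million

Government account inflow £443 million: only the composition of liabilities changes → 0.
OMO sale (to banks) £349 million: a Bank of England asset is shed → −£349M.
Currency deposit £345 million: only the composition of liabilities changes → 0.
Asset purchase (from non-banks) £600 million: a Bank of England asset is acquired → +£600M.
Net: 0 − 349 + 0 + 600 = +£251 million.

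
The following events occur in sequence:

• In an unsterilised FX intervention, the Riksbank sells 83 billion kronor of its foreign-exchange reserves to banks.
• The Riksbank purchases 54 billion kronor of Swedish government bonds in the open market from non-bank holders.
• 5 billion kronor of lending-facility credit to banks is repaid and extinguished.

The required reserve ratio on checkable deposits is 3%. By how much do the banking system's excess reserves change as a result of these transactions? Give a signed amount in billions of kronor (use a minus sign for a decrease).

FX sale 83 billion kronor: reserves −83B, deposits 0.
Asset purchase (from non-banks) 54 billion kronor: reserves +54B, deposits +54B.
Discount-window repayment 5 billion kronor: reserves −5B, deposits 0.
Totals: Δreserves = −34B, Δdeposits = +54B.
Δrequired reserves = 3% × +54B = +1.62B.
Δexcess reserves = Δreserves − Δrequired = −34B − (+1.62B) = -35.62 billion.

-35.62 billion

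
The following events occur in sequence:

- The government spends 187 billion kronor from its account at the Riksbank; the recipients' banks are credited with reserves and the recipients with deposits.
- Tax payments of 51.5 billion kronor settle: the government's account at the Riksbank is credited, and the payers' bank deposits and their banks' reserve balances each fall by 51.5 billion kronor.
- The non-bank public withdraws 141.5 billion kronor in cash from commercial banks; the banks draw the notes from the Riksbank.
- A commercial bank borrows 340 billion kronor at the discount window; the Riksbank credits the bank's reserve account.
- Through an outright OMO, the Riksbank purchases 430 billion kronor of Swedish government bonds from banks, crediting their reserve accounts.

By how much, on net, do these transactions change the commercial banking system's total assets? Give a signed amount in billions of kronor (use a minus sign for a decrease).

+334 billion

Government spending 187 billion kronor: bank balance sheets expand → +187B.
Government account inflow 51.5 billion kronor: bank balance sheets shrink → −51.5B.
Currency withdrawal 141.5 billion kronor: bank balance sheets shrink → −141.5B.
Discount-window loan 340 billion kronor: bank balance sheets expand → +340B.
OMO purchase (from banks) 430 billion kronor: just an asset swap on bank balance sheets → 0.
Net: 187 − 51.5 − 141.5 + 340 + 0 = +334 billion.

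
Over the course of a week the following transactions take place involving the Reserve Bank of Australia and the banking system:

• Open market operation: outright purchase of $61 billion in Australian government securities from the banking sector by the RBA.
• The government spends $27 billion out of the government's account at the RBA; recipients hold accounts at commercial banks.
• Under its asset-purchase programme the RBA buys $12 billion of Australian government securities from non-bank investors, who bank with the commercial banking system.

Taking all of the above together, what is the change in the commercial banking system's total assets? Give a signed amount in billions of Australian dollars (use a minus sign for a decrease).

RBA balance sheet:
  Assets:      Securities +$73B
  Liabilities: Bank reserves +$100B, Government deposits −$27B
Commercial banking system:
  Assets:      Reserves at CB +$100B, Securities −$61B
  Liabilities: Checkable deposits +$39B
Change in total bank assets = +$39 billion.

+$39 billion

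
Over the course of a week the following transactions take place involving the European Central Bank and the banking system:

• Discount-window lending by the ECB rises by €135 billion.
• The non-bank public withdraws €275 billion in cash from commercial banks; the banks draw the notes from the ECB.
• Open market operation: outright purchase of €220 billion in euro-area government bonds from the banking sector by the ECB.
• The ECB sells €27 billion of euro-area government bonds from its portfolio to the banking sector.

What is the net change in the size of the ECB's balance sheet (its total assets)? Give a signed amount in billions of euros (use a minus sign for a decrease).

Discount-window loan €135 billion: an ECB asset is acquired → +€135B.
Currency withdrawal €275 billion: only the composition of liabilities changes → 0.
OMO purchase (from banks) €220 billion: an ECB asset is acquired → +€220B.
OMO sale (to banks) €27 billion: an ECB asset is shed → −€27B.
Net: 135 + 0 + 220 − 27 = +€328 billion.

+€328 billion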